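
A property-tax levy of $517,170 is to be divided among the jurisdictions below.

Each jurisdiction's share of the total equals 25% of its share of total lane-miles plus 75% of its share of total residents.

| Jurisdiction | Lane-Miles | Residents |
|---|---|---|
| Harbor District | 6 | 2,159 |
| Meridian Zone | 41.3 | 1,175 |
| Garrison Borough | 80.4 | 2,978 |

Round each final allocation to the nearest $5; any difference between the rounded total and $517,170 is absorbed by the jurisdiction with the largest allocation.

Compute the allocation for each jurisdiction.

Lane-miles total 127.7; residents total 6,312.
Composite weights (25% lane-miles + 75% residents): Harbor District 0.2683; Meridian Zone 0.2205; Garrison Borough 0.5112.
Pro-rata amounts: Harbor District 138,747.12; Meridian Zone 114,019.74; Garrison Borough 264,403.15.
At nearest $5: Harbor District $138,745; Meridian Zone $114,020; Garrison Borough $264,405. Sum = $517,170.
No rounding difference to absorb.

Harbor District: $138,745 | Meridian Zone: $114,020 | Garrison Borough: $264,405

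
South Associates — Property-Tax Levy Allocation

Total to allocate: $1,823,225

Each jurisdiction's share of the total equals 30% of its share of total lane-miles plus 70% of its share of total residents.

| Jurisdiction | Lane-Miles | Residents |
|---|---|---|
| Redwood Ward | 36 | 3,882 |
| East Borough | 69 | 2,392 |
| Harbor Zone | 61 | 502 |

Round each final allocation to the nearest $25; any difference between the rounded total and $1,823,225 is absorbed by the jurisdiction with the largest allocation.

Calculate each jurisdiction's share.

Lane-miles total 166; residents total 6,776.
Blended shares (30% lane-miles + 70% residents): Redwood Ward 0.4661; East Borough 0.3718; Harbor Zone 0.1621.
Unrounded shares: Redwood Ward 849,792.95; East Borough 677,886.42; Harbor Zone 295,545.63.
After rounding ($25): Redwood Ward $849,800; East Borough $677,875; Harbor Zone $295,550. Sum = $1,823,225.
No rounding difference to absorb.

Redwood Ward: $849,800; East Borough: $677,875; Harbor Zone: $295,550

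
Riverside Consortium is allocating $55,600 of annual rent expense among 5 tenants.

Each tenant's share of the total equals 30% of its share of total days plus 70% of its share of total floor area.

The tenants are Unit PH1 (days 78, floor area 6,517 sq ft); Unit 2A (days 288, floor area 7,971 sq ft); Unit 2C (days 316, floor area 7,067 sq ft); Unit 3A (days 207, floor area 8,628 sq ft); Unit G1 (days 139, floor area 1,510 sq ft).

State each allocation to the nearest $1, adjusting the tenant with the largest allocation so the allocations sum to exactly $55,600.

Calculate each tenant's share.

Unit PH1: $9,269 · Unit 2A: $14,461 · Unit 2C: $13,806 · Unit 3A: $13,954 · Unit G1: $4,110

Days total 1,028; floor area total 31,693.
Composite weights (30% days + 70% floor area): Unit PH1 0.1667; Unit 2A 0.2601; Unit 2C 0.2483; Unit 3A 0.2510; Unit G1 0.0739.
Raw shares: Unit PH1 9,268.68; Unit 2A 14,461.63; Unit 2C 13,805.81; Unit 3A 13,954.17; Unit G1 4,109.70.
After rounding ($1): Unit PH1 $9,269; Unit 2A $14,462; Unit 2C $13,806; Unit 3A $13,954; Unit G1 $4,110. Sum = $55,601.
Difference $55,600 − $55,601 = −$1 applied to largest allocation (Unit 2A): Unit 2A becomes $14,461.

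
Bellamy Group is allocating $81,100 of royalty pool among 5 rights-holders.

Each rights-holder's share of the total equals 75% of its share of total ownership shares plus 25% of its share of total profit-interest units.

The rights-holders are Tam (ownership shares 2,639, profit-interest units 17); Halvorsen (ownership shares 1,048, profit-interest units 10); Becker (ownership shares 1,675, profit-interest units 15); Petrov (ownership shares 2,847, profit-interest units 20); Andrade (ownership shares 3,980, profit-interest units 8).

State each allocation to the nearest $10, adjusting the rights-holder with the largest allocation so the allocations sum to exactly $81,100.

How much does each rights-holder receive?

Totals — ownership shares 12,189, profit-interest units 70.
Blended shares (75% ownership shares + 25% profit-interest units): Tam 0.2231; Halvorsen 0.1002; Becker 0.1566; Petrov 0.2466; Andrade 0.2735.
Pro-rata amounts: Tam 18,092.95; Halvorsen 8,126.11; Becker 12,703.15; Petrov 19,999.83; Andrade 22,177.96.
After rounding ($10): Tam $18,090; Halvorsen $8,130; Becker $12,700; Petrov $20,000; Andrade $22,180. Sum = $81,100.
Sum already equals the total — no adjustment.

Tam: $18,090; Halvorsen: $8,130; Becker: $12,700; Petrov: $20,000; Andrade: $22,180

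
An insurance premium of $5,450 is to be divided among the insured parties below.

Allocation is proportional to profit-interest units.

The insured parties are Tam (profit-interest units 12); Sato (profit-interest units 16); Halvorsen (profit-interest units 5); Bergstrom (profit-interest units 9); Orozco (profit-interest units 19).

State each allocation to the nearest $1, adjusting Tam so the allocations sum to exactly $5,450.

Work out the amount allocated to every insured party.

Tam: $1,071 · Sato: $1,430 · Halvorsen: $447 · Bergstrom: $804 · Orozco: $1,698

Sum of profit-interest units: 61.
Proportional shares: Tam 12/61 × $5,450 = 1,072.13; Sato 16/61 × $5,450 = 1,429.51; Halvorsen 5/61 × $5,450 = 446.72; Bergstrom 9/61 × $5,450 = 804.10; Orozco 19/61 × $5,450 = 1,697.54.
Rounded to nearest $1: Tam $1,072; Sato $1,430; Halvorsen $447; Bergstrom $804; Orozco $1,698. Sum = $5,451.
Difference $5,450 − $5,451 = −$1 applied to Tam: Tam becomes $1,071.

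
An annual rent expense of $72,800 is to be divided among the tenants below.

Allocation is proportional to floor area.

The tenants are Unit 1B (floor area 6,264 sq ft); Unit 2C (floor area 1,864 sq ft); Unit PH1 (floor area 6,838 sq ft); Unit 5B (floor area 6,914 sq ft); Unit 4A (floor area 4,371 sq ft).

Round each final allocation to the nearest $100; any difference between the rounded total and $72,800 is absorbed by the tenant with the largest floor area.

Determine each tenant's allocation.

Sum of floor area: 6,264 + 1,864 + 6,838 + 6,914 + 4,371 = 26,251.
Raw shares: Unit 1B 17,371.50; Unit 2C 5,169.30; Unit PH1 18,963.33; Unit 5B 19,174.10; Unit 4A 12,121.78.
After rounding ($100): Unit 1B $17,400; Unit 2C $5,200; Unit PH1 $19,000; Unit 5B $19,200; Unit 4A $12,100. Sum = $72,900.
Difference $72,800 − $72,900 = −$100 applied to largest floor area (Unit 5B): Unit 5B becomes $19,100.

Unit 1B: $17,400 | Unit 2C: $5,200 | Unit PH1: $19,000 | Unit 5B: $19,100 | Unit 4A: $12,100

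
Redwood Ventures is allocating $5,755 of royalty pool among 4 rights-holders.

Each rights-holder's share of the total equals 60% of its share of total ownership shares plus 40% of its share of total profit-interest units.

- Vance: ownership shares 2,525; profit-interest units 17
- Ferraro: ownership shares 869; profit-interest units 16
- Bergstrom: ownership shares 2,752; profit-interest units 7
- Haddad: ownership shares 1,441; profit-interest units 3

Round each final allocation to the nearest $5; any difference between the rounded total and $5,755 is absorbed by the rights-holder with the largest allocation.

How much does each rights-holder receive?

Vance: $2,065 · Ferraro: $1,250 · Bergstrom: $1,625 · Haddad: $815

Ownership shares total 7,587; profit-interest units total 43.
Composite weights (60% ownership shares + 40% profit-interest units): Vance 0.3578; Ferraro 0.2176; Bergstrom 0.2828; Haddad 0.1419.
Unrounded shares: Vance 2,059.27; Ferraro 1,252.06; Bergstrom 1,627.24; Haddad 816.43.
After rounding ($5): Vance $2,060; Ferraro $1,250; Bergstrom $1,625; Haddad $815. Sum = $5,750.
Difference $5,755 − $5,750 = +$5 applied to largest allocation (Vance): Vance becomes $2,065.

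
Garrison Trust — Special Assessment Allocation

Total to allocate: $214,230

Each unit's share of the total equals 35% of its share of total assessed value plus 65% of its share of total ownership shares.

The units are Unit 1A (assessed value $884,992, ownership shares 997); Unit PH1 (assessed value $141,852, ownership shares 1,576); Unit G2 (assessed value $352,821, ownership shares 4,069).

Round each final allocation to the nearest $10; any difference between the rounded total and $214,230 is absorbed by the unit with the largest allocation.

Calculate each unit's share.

Unit 1A: $69,000; Unit PH1: $40,750; Unit G2: $104,480

Totals — assessed value 1,379,665, ownership shares 6,642.
Combined weights (35% assessed value + 65% ownership shares): Unit 1A 0.3221; Unit PH1 0.1902; Unit G2 0.4877.
Raw shares: Unit 1A 68,998.66; Unit PH1 40,750.05; Unit G2 104,481.29.
At nearest $10: Unit 1A $69,000; Unit PH1 $40,750; Unit G2 $104,480. Sum = $214,230.
Rounded total matches; no reconciliation needed.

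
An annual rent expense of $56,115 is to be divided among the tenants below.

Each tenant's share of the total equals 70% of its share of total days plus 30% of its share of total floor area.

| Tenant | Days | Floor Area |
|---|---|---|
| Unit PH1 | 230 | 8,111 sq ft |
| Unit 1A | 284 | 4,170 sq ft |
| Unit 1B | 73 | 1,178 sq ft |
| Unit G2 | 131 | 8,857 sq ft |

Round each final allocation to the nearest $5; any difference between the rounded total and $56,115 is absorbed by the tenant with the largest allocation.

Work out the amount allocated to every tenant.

Unit PH1: $18,700; Unit 1A: $18,685; Unit 1B: $4,880; Unit G2: $13,850

Days total 718; floor area total 22,316.
Blended shares (70% days + 30% floor area): Unit PH1 0.3333; Unit 1A 0.3329; Unit 1B 0.0870; Unit G2 0.2468.
Proportional shares: Unit PH1 18,701.58; Unit 1A 18,682.85; Unit 1B 4,882.35; Unit G2 13,848.22.
At nearest $5: Unit PH1 $18,700; Unit 1A $18,685; Unit 1B $4,880; Unit G2 $13,850. Sum = $56,115.
No rounding difference to absorb.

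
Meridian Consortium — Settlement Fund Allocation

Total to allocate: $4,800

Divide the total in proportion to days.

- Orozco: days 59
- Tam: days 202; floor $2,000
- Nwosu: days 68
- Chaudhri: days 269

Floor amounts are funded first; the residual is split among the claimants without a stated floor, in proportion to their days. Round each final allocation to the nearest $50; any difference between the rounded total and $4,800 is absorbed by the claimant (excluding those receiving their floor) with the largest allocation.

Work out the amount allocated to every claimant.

Guaranteed amounts: Tam $2,000. Residual $2,800.
Residual split over remaining days 396: Orozco 417.17 → $400; Nwosu 480.81 → $500; Chaudhri 1,902.02 → $1,900.

Orozco: $400 · Tam: $2,000 · Nwosu: $500 · Chaudhri: $1,900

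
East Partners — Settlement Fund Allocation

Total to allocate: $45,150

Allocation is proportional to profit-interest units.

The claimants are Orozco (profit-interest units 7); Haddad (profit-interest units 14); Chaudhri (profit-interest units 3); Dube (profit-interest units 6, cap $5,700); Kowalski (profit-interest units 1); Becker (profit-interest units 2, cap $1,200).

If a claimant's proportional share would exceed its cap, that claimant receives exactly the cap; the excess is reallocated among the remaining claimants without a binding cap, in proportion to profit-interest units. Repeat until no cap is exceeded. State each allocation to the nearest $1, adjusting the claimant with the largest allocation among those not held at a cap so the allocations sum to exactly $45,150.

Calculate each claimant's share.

Orozco: $10,710; Haddad: $21,420; Chaudhri: $4,590; Dube: $5,700; Kowalski: $1,530; Becker: $1,200

Profit-interest units total: 33.
Proportional shares (ignoring caps): Orozco 9,577.27; Haddad 19,154.55; Chaudhri 4,104.55; Dube 8,209.09; Kowalski 1,368.18; Becker 2,736.36.
Held at cap: Dube ($5,700), Becker ($1,200); balance $38,250 reallocated over remaining profit-interest units 25.
Redistributed shares: Orozco 10,710.00 → $10,710; Haddad 21,420.00 → $21,420; Chaudhri 4,590.00 → $4,590; Kowalski 1,530.00 → $1,530.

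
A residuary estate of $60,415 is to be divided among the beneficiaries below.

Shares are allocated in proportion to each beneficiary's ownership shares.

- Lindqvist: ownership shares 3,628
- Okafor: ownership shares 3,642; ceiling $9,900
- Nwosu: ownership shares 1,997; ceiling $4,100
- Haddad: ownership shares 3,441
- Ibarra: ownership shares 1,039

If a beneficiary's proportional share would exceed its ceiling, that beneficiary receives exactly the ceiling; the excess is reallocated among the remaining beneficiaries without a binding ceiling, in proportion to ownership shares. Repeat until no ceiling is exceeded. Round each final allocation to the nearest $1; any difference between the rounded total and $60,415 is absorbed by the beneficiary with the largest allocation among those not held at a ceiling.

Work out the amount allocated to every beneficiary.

Combined ownership shares = 13,747.
Proportional shares (ignoring caps): Lindqvist 15,944.25; Okafor 16,005.78; Nwosu 8,776.37; Haddad 15,122.43; Ibarra 4,566.17.
Capped: Okafor ($9,900), Nwosu ($4,100); remaining pool $46,415 reallocated over remaining ownership shares 8,108.
Shares after redistribution: Lindqvist 20,768.82 → $20,769; Haddad 19,698.32 → $19,698; Ibarra 5,947.85 → $5,948.

Lindqvist: $20,769 · Okafor: $9,900 · Nwosu: $4,100 · Haddad: $19,698 · Ibarra: $5,948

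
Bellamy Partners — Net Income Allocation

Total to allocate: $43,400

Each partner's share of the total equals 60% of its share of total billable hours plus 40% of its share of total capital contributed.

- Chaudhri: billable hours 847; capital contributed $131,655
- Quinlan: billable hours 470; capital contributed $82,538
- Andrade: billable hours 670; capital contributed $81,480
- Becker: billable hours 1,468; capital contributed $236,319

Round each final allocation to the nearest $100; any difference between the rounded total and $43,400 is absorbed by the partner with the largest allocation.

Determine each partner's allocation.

Totals — billable hours 3,455, capital contributed 531,992.
Composite weights (60% billable hours + 40% capital contributed): Chaudhri 0.2461; Quinlan 0.1437; Andrade 0.1776; Becker 0.4326.
Raw shares: Chaudhri 10,679.93; Quinlan 6,235.73; Andrade 7,708.59; Becker 18,775.75.
After rounding ($100): Chaudhri $10,700; Quinlan $6,200; Andrade $7,700; Becker $18,800. Sum = $43,400.
No rounding difference to absorb.

Chaudhri: $10,700 · Quinlan: $6,200 · Andrade: $7,700 · Becker: $18,800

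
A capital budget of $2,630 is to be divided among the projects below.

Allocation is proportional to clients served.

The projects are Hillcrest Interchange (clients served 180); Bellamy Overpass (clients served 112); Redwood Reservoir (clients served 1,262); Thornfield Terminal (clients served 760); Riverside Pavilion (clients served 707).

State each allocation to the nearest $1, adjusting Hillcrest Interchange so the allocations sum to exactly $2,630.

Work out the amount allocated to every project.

Total clients served = 3,021.
Raw shares: Hillcrest Interchange 180/3,021 × $2,630 = 156.70; Bellamy Overpass 112/3,021 × $2,630 = 97.504; Redwood Reservoir 1,262/3,021 × $2,630 = 1,098.66; Thornfield Terminal 760/3,021 × $2,630 = 661.64; Riverside Pavilion 707/3,021 × $2,630 = 615.49.
After rounding ($1): Hillcrest Interchange $157; Bellamy Overpass $98; Redwood Reservoir $1,099; Thornfield Terminal $662; Riverside Pavilion $615. Sum = $2,631.
Difference $2,630 − $2,631 = −$1 applied to Hillcrest Interchange: Hillcrest Interchange becomes $156.

Hillcrest Interchange: $156; Bellamy Overpass: $98; Redwood Reservoir: $1,099; Thornfield Terminal: $662; Riverside Pavilion: $615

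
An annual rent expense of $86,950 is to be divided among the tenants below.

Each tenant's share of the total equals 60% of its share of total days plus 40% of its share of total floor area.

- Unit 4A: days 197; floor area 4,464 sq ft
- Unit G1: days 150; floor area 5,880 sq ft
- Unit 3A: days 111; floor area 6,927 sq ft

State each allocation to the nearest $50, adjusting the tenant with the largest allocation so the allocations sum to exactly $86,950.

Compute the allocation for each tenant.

Days total 458; floor area total 17,271.
Blended shares (60% days + 40% floor area): Unit 4A 0.3615; Unit G1 0.3327; Unit 3A 0.3058.
Raw shares: Unit 4A 31,429.45; Unit G1 28,927.27; Unit 3A 26,593.28.
At nearest $50: Unit 4A $31,450; Unit G1 $28,950; Unit 3A $26,600. Sum = $87,000.
Difference $86,950 − $87,000 = −$50 applied to largest allocation (Unit 4A): Unit 4A becomes $31,400.

Unit 4A: $31,400 · Unit G1: $28,950 · Unit 3A: $26,600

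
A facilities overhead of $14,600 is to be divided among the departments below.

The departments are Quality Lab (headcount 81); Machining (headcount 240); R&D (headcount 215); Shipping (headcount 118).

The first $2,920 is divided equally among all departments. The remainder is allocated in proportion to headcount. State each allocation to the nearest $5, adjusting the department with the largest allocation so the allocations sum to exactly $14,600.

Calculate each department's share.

Equal tier: $2,920 ÷ 4 = $730 apiece.
Remainder $11,680 by headcount (total 654): Quality Lab 1,446.61 → $1,445; Machining 4,286.24 → $4,285; R&D 3,839.76 → $3,840; Shipping 2,107.40 → $2,105.
Rounding difference +$5 on remainder applied to Machining.
Totals: Quality Lab $730 + $1,445 = $2,175; Machining $730 + $4,290 = $5,020; R&D $730 + $3,840 = $4,570; Shipping $730 + $2,105 = $2,835.

Quality Lab: $2,175 | Machining: $5,020 | R&D: $4,570 | Shipping: $2,835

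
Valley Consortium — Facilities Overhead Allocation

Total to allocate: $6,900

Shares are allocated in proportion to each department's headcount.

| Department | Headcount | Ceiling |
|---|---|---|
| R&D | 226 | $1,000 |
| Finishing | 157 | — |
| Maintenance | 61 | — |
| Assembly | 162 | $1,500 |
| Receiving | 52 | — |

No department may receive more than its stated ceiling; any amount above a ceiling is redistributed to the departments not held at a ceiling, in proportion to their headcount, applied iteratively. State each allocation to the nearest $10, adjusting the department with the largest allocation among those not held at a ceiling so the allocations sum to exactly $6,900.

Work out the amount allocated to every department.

Combined headcount = 658.
Pro-rata shares before constraints: R&D 2,369.91; Finishing 1,646.35; Maintenance 639.67; Assembly 1,698.78; Receiving 545.29.
Cap binds for R&D ($1,000), Assembly ($1,500); balance $4,400 reallocated over remaining headcount 270.
Redistributed shares: Finishing 2,558.52 → $2,560; Maintenance 994.07 → $990; Receiving 847.41 → $850.

R&D: $1,000 · Finishing: $2,560 · Maintenance: $990 · Assembly: $1,500 · Receiving: $850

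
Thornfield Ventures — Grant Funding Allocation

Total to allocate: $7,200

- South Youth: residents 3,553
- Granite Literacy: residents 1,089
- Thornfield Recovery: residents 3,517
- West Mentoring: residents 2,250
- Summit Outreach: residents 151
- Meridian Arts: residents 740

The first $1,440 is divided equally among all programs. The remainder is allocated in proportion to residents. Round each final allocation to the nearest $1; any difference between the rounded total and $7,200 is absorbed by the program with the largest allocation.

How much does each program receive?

South Youth: $2,051 | Granite Literacy: $795 | Thornfield Recovery: $2,033 | West Mentoring: $1,387 | Summit Outreach: $317 | Meridian Arts: $617

First tranche $1,440 split equally: $240 each.
Remainder $5,760 by residents (total 11,300): South Youth 1,811.09 → $1,811; Granite Literacy 555.10 → $555; Thornfield Recovery 1,792.74 → $1,793; West Mentoring 1,146.90 → $1,147; Summit Outreach 76.97 → $77; Meridian Arts 377.20 → $377.
Totals: South Youth $240 + $1,811 = $2,051; Granite Literacy $240 + $555 = $795; Thornfield Recovery $240 + $1,793 = $2,033; West Mentoring $240 + $1,147 = $1,387; Summit Outreach $240 + $77 = $317; Meridian Arts $240 + $377 = $617.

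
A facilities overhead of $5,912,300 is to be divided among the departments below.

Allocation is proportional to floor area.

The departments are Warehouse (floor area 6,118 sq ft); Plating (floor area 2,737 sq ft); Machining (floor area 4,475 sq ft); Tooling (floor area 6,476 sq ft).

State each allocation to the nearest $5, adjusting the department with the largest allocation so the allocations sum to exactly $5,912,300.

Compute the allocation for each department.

Floor area total: 19,806.
Pro-rata amounts: Warehouse 6,118/19,806 × $5,912,300 = 1,826,287.56; Plating 2,737/19,806 × $5,912,300 = 817,023.38; Machining 4,475/19,806 × $5,912,300 = 1,335,834.72; Tooling 6,476/19,806 × $5,912,300 = 1,933,154.34.
After rounding ($5): Warehouse $1,826,290; Plating $817,025; Machining $1,335,835; Tooling $1,933,155. Sum = $5,912,305.
Difference $5,912,300 − $5,912,305 = −$5 applied to largest allocation (Tooling): Tooling becomes $1,933,150.

Warehouse: $1,826,290 · Plating: $817,025 · Machining: $1,335,835 · Tooling: $1,933,150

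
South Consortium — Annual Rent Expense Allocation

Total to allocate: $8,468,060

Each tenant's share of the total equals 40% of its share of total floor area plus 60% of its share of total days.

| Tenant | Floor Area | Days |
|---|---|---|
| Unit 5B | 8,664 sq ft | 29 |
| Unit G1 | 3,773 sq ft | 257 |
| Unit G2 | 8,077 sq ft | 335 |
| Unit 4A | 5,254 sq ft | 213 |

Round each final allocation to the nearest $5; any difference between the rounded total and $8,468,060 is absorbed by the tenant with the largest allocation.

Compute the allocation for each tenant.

Floor area total 25,768; days total 834.
Blended shares (40% floor area + 60% days): Unit 5B 0.1554; Unit G1 0.2435; Unit G2 0.3664; Unit 4A 0.2348.
Proportional shares: Unit 5B 1,315,561.41; Unit G1 2,061,641.12; Unit G2 3,102,591.43; Unit 4A 1,988,266.04.
After rounding ($5): Unit 5B $1,315,560; Unit G1 $2,061,640; Unit G2 $3,102,590; Unit 4A $1,988,265. Sum = $8,468,055.
Difference $8,468,060 − $8,468,055 = +$5 applied to largest allocation (Unit G2): Unit G2 becomes $3,102,595.

Unit 5B: $1,315,560 | Unit G1: $2,061,640 | Unit G2: $3,102,595 | Unit 4A: $1,988,265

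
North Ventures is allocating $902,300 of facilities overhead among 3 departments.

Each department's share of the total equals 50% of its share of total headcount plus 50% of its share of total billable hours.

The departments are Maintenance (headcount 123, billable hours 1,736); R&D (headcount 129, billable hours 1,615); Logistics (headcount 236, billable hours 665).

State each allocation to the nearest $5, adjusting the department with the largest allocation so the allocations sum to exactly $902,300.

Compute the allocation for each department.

Maintenance: $308,730 · R&D: $300,685 · Logistics: $292,885

Headcount total 488; billable hours total 4,016.
Blended shares (50% headcount + 50% billable hours): Maintenance 0.3422; R&D 0.3332; Logistics 0.3246.
Unrounded shares: Maintenance 308,731.01; R&D 300,685.02; Logistics 292,883.97.
Rounded to nearest $5: Maintenance $308,730; R&D $300,685; Logistics $292,885. Sum = $902,300.
Rounded total matches; no reconciliation needed.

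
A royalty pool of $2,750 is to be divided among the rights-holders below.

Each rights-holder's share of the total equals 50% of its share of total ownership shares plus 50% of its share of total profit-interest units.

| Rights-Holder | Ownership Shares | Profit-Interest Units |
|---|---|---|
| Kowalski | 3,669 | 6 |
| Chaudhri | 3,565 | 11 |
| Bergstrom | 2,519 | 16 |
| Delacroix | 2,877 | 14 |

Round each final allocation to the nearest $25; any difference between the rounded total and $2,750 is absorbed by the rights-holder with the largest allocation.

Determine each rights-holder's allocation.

Totals — ownership shares 12,630, profit-interest units 47.
Blended shares (50% ownership shares + 50% profit-interest units): Kowalski 0.2091; Chaudhri 0.2582; Bergstrom 0.2699; Delacroix 0.2628.
Pro-rata amounts: Kowalski 574.97; Chaudhri 709.92; Bergstrom 742.32; Delacroix 722.79.
At nearest $25: Kowalski $575; Chaudhri $700; Bergstrom $750; Delacroix $725. Sum = $2,750.
Sum already equals the total — no adjustment.

Kowalski: $575 | Chaudhri: $700 | Bergstrom: $750 | Delacroix: $725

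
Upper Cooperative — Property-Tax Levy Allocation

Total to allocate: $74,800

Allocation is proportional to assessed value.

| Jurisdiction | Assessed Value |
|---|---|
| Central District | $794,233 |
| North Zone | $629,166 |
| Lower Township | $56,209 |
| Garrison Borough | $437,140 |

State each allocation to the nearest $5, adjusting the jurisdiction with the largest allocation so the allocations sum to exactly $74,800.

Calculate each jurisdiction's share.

Central District: $30,990 | North Zone: $24,555 | Lower Township: $2,195 | Garrison Borough: $17,060

Assessed value total: 1,916,748.
Raw shares: Central District 794,233/1,916,748 × $74,800 = 30,994.49; North Zone 629,166/1,916,748 × $74,800 = 24,552.85; Lower Township 56,209/1,916,748 × $74,800 = 2,193.52; Garrison Borough 437,140/1,916,748 × $74,800 = 17,059.14.
At nearest $5: Central District $30,995; North Zone $24,555; Lower Township $2,195; Garrison Borough $17,060. Sum = $74,805.
Difference $74,800 − $74,805 = −$5 applied to largest allocation (Central District): Central District becomes $30,990.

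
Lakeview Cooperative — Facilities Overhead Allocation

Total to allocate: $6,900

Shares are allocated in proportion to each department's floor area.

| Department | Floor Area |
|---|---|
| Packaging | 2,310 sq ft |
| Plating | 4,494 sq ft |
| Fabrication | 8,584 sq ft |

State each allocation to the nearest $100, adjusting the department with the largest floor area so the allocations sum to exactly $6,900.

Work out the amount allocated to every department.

Packaging: $1,000 · Plating: $2,000 · Fabrication: $3,900

Total floor area = 2,310 + 4,494 + 8,584 = 15,388.
Proportional shares: Packaging 1,035.81; Plating 2,015.12; Fabrication 3,849.08.
Rounded to nearest $100: Packaging $1,000; Plating $2,000; Fabrication $3,800. Sum = $6,800.
Difference $6,900 − $6,800 = +$100 applied to largest floor area (Fabrication): Fabrication becomes $3,900.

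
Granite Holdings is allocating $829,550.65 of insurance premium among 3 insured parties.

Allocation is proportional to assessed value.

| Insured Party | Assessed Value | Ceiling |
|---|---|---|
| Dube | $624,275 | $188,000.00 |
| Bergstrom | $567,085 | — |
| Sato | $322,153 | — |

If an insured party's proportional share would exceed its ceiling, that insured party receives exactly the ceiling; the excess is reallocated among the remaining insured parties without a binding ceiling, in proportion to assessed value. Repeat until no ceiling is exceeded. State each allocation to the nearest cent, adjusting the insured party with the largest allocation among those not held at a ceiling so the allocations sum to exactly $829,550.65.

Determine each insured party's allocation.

Total assessed value = 1,513,513.
Proportional shares (ignoring caps): Dube 342,162.7248; Bergstrom 310,817.1059; Sato 176,570.8194.
Held at cap: Dube ($188,000.00); balance $641,550.65 reallocated over remaining assessed value 889,238.
Remaining shares: Bergstrom 409,129.7834 → $409,129.78; Sato 232,420.8666 → $232,420.87.

Dube: $188,000.00 | Bergstrom: $409,129.78 | Sato: $232,420.87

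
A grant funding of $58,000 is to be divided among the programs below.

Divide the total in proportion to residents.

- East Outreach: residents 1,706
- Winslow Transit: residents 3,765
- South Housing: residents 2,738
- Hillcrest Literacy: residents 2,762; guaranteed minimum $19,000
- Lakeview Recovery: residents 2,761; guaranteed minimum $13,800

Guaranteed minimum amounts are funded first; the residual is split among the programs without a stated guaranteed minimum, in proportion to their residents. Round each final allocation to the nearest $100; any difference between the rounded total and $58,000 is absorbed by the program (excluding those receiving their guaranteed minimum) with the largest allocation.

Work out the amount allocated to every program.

East Outreach: $5,200 | Winslow Transit: $11,600 | South Housing: $8,400 | Hillcrest Literacy: $19,000 | Lakeview Recovery: $13,800

Fund the minimums — Hillcrest Literacy $19,000; Lakeview Recovery $13,800. Residual $25,200.
Residual split over remaining residents 8,209: East Outreach 5,237.08 → $5,200; Winslow Transit 11,557.80 → $11,600; South Housing 8,405.12 → $8,400.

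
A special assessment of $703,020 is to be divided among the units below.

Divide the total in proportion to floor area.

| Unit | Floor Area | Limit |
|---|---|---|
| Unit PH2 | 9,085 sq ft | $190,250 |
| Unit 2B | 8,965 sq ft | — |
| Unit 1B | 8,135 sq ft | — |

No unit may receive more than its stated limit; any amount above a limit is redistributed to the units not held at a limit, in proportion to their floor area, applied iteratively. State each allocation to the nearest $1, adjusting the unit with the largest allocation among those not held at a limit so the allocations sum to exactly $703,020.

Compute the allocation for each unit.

Unit PH2: $190,250 | Unit 2B: $268,829 | Unit 1B: $243,941

Floor area total: 26,185.
Pro-rata shares before constraints: Unit PH2 243,915.86; Unit 2B 240,694.07; Unit 1B 218,410.07.
Cap binds for Unit PH2 ($190,250); remaining pool $512,770 reallocated over remaining floor area 17,100.
Redistributed shares: Unit 2B 268,829.42 → $268,829; Unit 1B 243,940.58 → $243,941.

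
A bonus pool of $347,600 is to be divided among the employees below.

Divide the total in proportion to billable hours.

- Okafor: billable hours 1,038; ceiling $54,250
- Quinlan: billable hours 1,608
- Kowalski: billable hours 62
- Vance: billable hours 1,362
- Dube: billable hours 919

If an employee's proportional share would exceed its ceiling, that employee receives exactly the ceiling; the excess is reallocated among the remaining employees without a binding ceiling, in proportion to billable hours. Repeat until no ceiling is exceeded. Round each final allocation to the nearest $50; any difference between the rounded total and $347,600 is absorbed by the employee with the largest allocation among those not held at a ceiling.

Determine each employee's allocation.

Sum of billable hours: 4,989.
Unconstrained shares: Okafor 72,320.87; Quinlan 112,034.64; Kowalski 4,319.74; Vance 94,895.01; Dube 64,029.75.
Capped: Okafor ($54,250); remaining pool $293,350 reallocated over remaining billable hours 3,951.
Redistributed shares: Quinlan 119,389.22 → $119,400; Kowalski 4,603.32 → $4,600; Vance 101,124.45 → $101,100; Dube 68,233.02 → $68,250.

Okafor: $54,250 · Quinlan: $119,400 · Kowalski: $4,600 · Vance: $101,100 · Dube: $68,250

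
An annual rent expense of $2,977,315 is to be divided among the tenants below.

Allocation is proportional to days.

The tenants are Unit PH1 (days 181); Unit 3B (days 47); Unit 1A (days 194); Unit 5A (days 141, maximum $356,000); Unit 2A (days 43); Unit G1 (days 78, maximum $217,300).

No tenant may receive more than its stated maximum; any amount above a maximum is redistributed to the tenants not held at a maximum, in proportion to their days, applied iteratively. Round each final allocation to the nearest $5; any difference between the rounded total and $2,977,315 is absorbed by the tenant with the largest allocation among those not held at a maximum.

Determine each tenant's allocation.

Unit PH1: $935,755 · Unit 3B: $242,985 · Unit 1A: $1,002,970 · Unit 5A: $356,000 · Unit 2A: $222,305 · Unit G1: $217,300

Total days = 684.
Pro-rata shares before constraints: Unit PH1 787,856.75; Unit 3B 204,581.59; Unit 1A 844,443.14; Unit 5A 613,744.76; Unit 2A 187,170.39; Unit G1 339,518.38.
Cap binds for Unit 5A ($356,000), Unit G1 ($217,300); balance $2,404,015 reallocated over remaining days 465.
Redistributed shares: Unit PH1 935,756.38 → $935,755; Unit 3B 242,986.46 → $242,985; Unit 1A 1,002,965.40 → $1,002,965; Unit 2A 222,306.76 → $222,305.
Rounding difference +$5 applied to Unit 1A → $1,002,970.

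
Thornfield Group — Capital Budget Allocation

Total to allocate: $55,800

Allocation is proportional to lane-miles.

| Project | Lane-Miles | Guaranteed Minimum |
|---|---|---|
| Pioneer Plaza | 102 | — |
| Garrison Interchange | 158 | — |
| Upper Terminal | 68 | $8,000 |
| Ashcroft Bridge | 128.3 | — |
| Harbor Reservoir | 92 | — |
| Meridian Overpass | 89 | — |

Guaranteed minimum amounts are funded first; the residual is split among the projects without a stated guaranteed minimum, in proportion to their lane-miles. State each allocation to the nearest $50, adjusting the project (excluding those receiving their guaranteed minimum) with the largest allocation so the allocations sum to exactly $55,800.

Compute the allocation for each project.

Pioneer Plaza: $8,550; Garrison Interchange: $13,350; Upper Terminal: $8,000; Ashcroft Bridge: $10,750; Harbor Reservoir: $7,700; Meridian Overpass: $7,450

Minimums first: Upper Terminal $8,000. Balance $47,800.
Balance split over remaining lane-miles 569.3: Pioneer Plaza 8,564.20 → $8,550; Garrison Interchange 13,266.12 → $13,250; Ashcroft Bridge 10,772.42 → $10,750; Harbor Reservoir 7,724.57 → $7,700; Meridian Overpass 7,472.69 → $7,450.
Rounding difference +$100 applied to Garrison Interchange → $13,350.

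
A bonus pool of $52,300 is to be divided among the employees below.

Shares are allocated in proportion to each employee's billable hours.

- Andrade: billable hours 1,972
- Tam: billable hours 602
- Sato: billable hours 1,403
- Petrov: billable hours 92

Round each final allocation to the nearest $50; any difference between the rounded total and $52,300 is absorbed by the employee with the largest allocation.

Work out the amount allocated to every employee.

Billable hours total: 4,069.
Unrounded shares: Andrade 1,972/4,069 × $52,300 = 25,346.67; Tam 602/4,069 × $52,300 = 7,737.68; Sato 1,403/4,069 × $52,300 = 18,033.15; Petrov 92/4,069 × $52,300 = 1,182.50.
Rounded to nearest $50: Andrade $25,350; Tam $7,750; Sato $18,050; Petrov $1,200. Sum = $52,350.
Difference $52,300 − $52,350 = −$50 applied to largest allocation (Andrade): Andrade becomes $25,300.

Andrade: $25,300 | Tam: $7,750 | Sato: $18,050 | Petrov: $1,200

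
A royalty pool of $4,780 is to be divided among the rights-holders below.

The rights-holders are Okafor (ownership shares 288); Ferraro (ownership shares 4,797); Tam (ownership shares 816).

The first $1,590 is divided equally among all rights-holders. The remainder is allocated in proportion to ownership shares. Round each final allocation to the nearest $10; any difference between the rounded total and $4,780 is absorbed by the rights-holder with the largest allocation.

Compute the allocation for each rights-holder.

Okafor: $690 | Ferraro: $3,120 | Tam: $970

$1,590 shared equally gives $530 per rights-holder.
Remainder $3,190 by ownership shares (total 5,901): Okafor 155.69 → $160; Ferraro 2,593.19 → $2,590; Tam 441.12 → $440.
Totals: Okafor $530 + $160 = $690; Ferraro $530 + $2,590 = $3,120; Tam $530 + $440 = $970.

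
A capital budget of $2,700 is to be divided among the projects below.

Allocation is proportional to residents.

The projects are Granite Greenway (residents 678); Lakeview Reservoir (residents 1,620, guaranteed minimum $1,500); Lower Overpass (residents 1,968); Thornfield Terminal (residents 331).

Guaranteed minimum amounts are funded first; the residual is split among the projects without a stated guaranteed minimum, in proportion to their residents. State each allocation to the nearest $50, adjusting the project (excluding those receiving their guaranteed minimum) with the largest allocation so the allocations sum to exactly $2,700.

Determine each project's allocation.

Minimums first: Lakeview Reservoir $1,500. Residual $1,200.
Residual split over remaining residents 2,977: Granite Greenway 273.30 → $250; Lower Overpass 793.28 → $800; Thornfield Terminal 133.42 → $150.

Granite Greenway: $250 · Lakeview Reservoir: $1,500 · Lower Overpass: $800 · Thornfield Terminal: $150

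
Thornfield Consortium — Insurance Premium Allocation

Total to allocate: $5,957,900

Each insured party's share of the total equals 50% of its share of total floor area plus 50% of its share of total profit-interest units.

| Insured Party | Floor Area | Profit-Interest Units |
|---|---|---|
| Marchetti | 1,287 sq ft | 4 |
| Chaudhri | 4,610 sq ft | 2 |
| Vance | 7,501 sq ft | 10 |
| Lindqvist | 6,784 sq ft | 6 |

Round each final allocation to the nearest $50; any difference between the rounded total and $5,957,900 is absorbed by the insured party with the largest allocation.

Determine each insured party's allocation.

Marchetti: $731,600; Chaudhri: $951,250; Vance: $2,461,250; Lindqvist: $1,813,800

Floor area total 20,182; profit-interest units total 22.
Combined weights (50% floor area + 50% profit-interest units): Marchetti 0.1228; Chaudhri 0.1597; Vance 0.4131; Lindqvist 0.3044.
Raw shares: Marchetti 731,594.01; Chaudhri 951,269.46; Vance 2,461,248.04; Lindqvist 1,813,788.49.
After rounding ($50): Marchetti $731,600; Chaudhri $951,250; Vance $2,461,250; Lindqvist $1,813,800. Sum = $5,957,900.
No rounding difference to absorb.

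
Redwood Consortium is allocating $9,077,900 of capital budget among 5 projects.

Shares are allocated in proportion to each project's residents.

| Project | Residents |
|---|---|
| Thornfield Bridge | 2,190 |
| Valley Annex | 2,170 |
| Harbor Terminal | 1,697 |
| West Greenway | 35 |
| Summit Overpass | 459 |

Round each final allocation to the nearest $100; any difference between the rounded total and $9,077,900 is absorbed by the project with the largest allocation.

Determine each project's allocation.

Thornfield Bridge: $3,034,800; Valley Annex: $3,007,000; Harbor Terminal: $2,351,600; West Greenway: $48,500; Summit Overpass: $636,000

Total residents = 6,551.
Proportional shares: Thornfield Bridge 2,190/6,551 × $9,077,900 = 3,034,742.94; Valley Annex 2,170/6,551 × $9,077,900 = 3,007,028.39; Harbor Terminal 1,697/6,551 × $9,077,900 = 2,351,579.35; West Greenway 35/6,551 × $9,077,900 = 48,500.46; Summit Overpass 459/6,551 × $9,077,900 = 636,048.86.
Rounded to nearest $100: Thornfield Bridge $3,034,700; Valley Annex $3,007,000; Harbor Terminal $2,351,600; West Greenway $48,500; Summit Overpass $636,000. Sum = $9,077,800.
Difference $9,077,900 − $9,077,800 = +$100 applied to largest allocation (Thornfield Bridge): Thornfield Bridge becomes $3,034,800.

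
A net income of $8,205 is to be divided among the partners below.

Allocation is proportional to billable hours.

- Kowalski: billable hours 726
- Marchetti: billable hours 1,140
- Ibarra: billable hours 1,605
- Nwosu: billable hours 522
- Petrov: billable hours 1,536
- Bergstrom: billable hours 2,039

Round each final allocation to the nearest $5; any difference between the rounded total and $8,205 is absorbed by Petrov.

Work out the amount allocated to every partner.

Combined billable hours = 7,568.
Raw shares: Kowalski 726/7,568 × $8,205 = 787.11; Marchetti 1,140/7,568 × $8,205 = 1,235.95; Ibarra 1,605/7,568 × $8,205 = 1,740.09; Nwosu 522/7,568 × $8,205 = 565.94; Petrov 1,536/7,568 × $8,205 = 1,665.29; Bergstrom 2,039/7,568 × $8,205 = 2,210.62.
After rounding ($5): Kowalski $785; Marchetti $1,235; Ibarra $1,740; Nwosu $565; Petrov $1,665; Bergstrom $2,210. Sum = $8,200.
Difference $8,205 − $8,200 = +$5 applied to Petrov: Petrov becomes $1,670.

Kowalski: $785; Marchetti: $1,235; Ibarra: $1,740; Nwosu: $565; Petrov: $1,670; Bergstrom: $2,210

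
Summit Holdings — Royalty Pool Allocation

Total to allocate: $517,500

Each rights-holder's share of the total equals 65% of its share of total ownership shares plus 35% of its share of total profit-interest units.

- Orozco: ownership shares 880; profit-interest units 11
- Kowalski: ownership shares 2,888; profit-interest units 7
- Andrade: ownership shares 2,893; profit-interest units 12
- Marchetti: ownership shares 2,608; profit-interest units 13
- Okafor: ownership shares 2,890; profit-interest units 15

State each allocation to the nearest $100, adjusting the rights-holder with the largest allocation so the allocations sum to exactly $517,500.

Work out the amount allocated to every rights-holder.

Orozco: $58,700 | Kowalski: $101,800 | Andrade: $117,500 | Marchetti: $112,700 | Okafor: $126,800

Ownership shares total 12,159; profit-interest units total 58.
Combined weights (65% ownership shares + 35% profit-interest units): Orozco 0.1134; Kowalski 0.1966; Andrade 0.2271; Marchetti 0.2179; Okafor 0.2450.
Pro-rata amounts: Orozco 58,696.22; Kowalski 101,755.55; Andrade 117,508.09; Marchetti 112,746.50; Okafor 126,793.63.
Rounded to nearest $100: Orozco $58,700; Kowalski $101,800; Andrade $117,500; Marchetti $112,700; Okafor $126,800. Sum = $517,500.
Rounded total matches; no reconciliation needed.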